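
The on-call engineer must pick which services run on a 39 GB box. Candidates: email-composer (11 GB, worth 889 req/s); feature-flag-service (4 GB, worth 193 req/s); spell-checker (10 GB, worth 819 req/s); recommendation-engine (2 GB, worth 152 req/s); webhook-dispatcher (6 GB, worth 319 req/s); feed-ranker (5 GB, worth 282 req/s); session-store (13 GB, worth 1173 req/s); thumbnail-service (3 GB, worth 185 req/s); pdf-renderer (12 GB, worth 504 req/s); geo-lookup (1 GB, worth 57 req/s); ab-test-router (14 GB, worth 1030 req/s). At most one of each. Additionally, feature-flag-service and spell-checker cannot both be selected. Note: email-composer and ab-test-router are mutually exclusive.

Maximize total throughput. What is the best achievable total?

Email-composer + spell-checker + recommendation-engine + session-store + thumbnail-service uses 39 of the 39 GB and totals 3218.
Every other selection either busts 39 GB or breaks a pairing rule or fails to beat 3218.

3218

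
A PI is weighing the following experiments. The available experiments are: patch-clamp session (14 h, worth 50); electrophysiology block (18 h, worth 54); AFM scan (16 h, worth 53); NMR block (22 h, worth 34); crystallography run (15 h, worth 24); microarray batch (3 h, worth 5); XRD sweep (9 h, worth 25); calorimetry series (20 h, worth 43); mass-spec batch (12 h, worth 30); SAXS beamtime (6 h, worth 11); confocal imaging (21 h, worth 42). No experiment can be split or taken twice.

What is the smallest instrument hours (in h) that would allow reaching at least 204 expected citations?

69

Need the lightest bundle worth ≥ 204.
Taking patch-clamp session + electrophysiology block + AFM scan + XRD sweep + mass-spec batch gives 212 (≥ 204) for 69 h.
No combination under 69 h hits 204.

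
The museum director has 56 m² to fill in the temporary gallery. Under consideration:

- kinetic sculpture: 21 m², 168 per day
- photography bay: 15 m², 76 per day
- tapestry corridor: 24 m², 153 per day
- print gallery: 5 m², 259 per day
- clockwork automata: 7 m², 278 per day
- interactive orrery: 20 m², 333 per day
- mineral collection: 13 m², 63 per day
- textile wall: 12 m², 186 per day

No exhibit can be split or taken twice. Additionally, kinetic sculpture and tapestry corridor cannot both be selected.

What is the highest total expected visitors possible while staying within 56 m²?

Taking print gallery + clockwork automata + interactive orrery + textile wall: 44 m² used, 1056 in expected visitors.
The spare 12 m² is too small for any remaining exhibit, and no feasible exchange beats 1056.

1056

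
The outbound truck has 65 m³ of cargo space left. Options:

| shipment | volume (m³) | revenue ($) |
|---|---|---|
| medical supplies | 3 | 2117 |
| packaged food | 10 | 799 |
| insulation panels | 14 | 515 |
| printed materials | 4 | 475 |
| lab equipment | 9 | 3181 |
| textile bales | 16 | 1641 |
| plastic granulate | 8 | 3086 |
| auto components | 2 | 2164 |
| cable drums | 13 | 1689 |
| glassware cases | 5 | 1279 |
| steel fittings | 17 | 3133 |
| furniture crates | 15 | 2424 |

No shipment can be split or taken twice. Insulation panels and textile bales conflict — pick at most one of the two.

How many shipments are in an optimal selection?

8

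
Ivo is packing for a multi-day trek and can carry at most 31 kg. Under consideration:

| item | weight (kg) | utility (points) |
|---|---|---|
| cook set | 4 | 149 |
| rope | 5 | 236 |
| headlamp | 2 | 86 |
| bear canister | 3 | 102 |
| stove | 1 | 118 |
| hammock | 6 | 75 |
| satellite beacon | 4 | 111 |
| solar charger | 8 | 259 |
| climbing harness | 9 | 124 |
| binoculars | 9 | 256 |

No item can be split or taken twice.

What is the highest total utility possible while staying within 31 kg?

1129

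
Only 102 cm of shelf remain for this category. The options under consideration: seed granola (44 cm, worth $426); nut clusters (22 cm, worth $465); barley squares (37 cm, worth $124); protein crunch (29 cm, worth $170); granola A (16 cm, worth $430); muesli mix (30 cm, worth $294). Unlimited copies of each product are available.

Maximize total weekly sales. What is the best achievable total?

2615

Ranking by ratio (weekly sales/cm): granola A 26.88, nut clusters 21.14, muesli mix 9.80, seed granola 9.68.
Taking the top-ratio products first gives 6×granola A for 2580 (96 cm).
Dropping granola A frees 16 cm; slotting in nut clusters (22 cm) lifts the total to 2615 at 102 cm.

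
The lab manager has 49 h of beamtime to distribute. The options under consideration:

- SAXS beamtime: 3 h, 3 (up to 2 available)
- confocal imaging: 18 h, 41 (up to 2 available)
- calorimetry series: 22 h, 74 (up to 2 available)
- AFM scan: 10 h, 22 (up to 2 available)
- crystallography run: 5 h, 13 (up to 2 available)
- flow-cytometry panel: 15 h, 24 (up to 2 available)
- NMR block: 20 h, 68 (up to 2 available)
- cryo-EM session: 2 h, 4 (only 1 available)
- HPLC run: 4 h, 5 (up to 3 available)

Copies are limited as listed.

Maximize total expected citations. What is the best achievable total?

161

Greedy by ratio would take crystallography run + 2×NMR block + cryo-EM session: 47 h used, total 153.
The 42 h tied up in 2×NMR block and cryo-EM session is better spent on 2×calorimetry series — total rises to 161 (49 h).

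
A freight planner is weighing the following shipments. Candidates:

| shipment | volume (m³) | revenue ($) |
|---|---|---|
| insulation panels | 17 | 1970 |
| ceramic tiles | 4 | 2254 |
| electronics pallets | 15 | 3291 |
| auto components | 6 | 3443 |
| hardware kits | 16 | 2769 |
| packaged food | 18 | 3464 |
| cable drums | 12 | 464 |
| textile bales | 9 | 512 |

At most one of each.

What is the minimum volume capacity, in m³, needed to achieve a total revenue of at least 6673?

Need the lightest bundle worth ≥ 6673.
electronics pallets + auto components: 6734 revenue at 21 m³.
Any bundle with less than 21 m³ falls short of 6673.

21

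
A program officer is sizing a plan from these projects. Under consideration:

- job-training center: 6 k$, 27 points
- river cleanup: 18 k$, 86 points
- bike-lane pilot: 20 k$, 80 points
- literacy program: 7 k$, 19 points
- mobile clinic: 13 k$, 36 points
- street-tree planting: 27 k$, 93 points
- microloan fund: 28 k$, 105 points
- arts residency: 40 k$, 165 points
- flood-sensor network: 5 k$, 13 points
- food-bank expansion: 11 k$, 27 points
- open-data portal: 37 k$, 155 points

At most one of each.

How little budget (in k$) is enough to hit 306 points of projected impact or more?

Minimise k$ subject to total projected impact ≥ 306.
Taking river cleanup + bike-lane pilot + open-data portal gives 321 (≥ 306) for 75 k$.
Below 75 k$ the best achievable stays under 306.

75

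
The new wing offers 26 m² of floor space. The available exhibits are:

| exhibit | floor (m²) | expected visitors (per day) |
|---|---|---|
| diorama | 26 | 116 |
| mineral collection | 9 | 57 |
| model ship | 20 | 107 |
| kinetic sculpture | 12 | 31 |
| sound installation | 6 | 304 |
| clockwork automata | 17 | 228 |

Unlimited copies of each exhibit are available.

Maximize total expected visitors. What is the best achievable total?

1216

By expected visitors per m²: sound installation 50.67, clockwork automata 13.41, mineral collection 6.33 lead.
The ratio ordering already packs tightly: 4×sound installation, 24 m², 1216.
Nothing else within 26 m² beats 1216.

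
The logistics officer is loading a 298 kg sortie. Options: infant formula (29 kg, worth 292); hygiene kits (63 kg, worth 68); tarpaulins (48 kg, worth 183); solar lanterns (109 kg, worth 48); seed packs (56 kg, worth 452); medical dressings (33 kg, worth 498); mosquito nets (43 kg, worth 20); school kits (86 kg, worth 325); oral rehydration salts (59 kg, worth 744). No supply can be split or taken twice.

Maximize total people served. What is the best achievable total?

2311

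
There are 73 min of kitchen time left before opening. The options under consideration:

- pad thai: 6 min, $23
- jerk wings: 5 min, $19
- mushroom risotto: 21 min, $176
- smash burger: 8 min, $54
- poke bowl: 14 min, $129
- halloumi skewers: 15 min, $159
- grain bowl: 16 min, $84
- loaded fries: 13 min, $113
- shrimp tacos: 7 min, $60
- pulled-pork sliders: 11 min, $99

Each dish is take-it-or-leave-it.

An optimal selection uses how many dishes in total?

6

The maximum profit within 73 min is 642.
For example jerk wings + mushroom risotto + poke bowl + halloumi skewers + shrimp tacos + pulled-pork sliders achieves it, using 73 min.
All optima have 6 dishes.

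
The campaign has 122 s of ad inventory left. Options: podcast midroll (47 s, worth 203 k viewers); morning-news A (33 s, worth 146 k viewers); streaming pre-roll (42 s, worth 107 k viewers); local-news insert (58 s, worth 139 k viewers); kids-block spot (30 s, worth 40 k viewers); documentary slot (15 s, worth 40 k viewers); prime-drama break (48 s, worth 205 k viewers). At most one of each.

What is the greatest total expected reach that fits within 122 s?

Ranking by ratio (expected reach/s): morning-news A 4.42, podcast midroll 4.32, prime-drama break 4.27, documentary slot 2.67.
Taking the top-ratio spots first gives podcast midroll + morning-news A + documentary slot for 389 (95 s).
Replace documentary slot with streaming pre-roll: the trade gains 67 net, giving 456 at 122 s.
Every other selection either busts 122 s or fails to beat 456.

456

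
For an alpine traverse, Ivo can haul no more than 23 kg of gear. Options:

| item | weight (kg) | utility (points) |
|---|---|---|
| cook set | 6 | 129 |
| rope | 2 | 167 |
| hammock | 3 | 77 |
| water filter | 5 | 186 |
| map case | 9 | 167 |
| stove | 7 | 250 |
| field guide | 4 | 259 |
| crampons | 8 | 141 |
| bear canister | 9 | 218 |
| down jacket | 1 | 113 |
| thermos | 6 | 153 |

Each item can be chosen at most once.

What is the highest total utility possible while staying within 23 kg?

1052

Rope + hammock + water filter + stove + field guide + down jacket uses 22 of the 23 kg and totals 1052.
Runner-up rope + hammock + stove + field guide + down jacket + thermos tops out at 1019.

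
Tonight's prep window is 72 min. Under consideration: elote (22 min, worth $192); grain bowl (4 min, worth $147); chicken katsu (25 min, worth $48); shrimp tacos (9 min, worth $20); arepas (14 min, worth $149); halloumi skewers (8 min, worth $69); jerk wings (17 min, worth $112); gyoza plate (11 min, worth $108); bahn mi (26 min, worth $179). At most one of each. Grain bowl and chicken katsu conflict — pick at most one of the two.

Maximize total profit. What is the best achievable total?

708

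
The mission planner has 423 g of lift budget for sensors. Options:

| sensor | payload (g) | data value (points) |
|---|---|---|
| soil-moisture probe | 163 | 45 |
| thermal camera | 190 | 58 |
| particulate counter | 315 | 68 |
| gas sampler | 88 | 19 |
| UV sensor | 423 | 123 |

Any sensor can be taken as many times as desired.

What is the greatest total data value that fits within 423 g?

A density-first pass picks 2×thermal camera — 116 at 380 g.
Dropping 2×thermal camera frees 380 g; slotting in UV sensor (423 g) lifts the total to 123 at 423 g.

123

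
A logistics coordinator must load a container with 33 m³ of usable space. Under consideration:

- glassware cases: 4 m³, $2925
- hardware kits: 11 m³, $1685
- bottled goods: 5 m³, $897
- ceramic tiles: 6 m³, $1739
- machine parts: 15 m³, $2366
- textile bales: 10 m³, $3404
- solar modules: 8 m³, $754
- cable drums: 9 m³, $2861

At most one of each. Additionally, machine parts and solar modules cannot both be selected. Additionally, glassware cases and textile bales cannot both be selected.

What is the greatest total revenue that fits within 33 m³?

Glassware cases + hardware kits + ceramic tiles + cable drums uses 30 of the 33 m³ and totals 9210.
No other feasible combination exceeds 9210.

9210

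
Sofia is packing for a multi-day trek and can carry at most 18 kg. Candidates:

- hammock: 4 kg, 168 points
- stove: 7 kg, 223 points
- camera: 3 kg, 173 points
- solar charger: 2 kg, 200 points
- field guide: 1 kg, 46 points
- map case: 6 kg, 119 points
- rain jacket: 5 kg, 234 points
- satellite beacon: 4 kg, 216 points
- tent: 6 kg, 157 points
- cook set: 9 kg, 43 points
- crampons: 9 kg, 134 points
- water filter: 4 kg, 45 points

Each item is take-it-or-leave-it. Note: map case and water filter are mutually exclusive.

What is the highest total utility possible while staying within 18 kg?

Filling by ratio: camera + solar charger + field guide + rain jacket + satellite beacon for 869, with 3 kg left unused.
The 1 kg tied up in field guide is better spent on hammock — total rises to 991 (18 kg).
The closest alternative, stove + camera + solar charger + field guide + rain jacket, reaches only 876.

991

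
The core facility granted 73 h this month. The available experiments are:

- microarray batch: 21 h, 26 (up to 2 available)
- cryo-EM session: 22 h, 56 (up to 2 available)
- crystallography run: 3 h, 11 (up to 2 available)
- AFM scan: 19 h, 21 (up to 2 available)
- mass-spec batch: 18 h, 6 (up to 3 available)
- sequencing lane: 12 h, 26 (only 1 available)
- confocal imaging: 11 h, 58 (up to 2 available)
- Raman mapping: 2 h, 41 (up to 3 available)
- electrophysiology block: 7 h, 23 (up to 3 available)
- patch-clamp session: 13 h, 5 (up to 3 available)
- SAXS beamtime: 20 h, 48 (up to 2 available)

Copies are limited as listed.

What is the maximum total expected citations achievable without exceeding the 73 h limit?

A density-first pass picks 2×crystallography run + sequencing lane + 2×confocal imaging + 3×Raman mapping + 3×electrophysiology block — 356 at 67 h.
Dropping crystallography run and sequencing lane frees 15 h; slotting in SAXS beamtime (20 h) lifts the total to 367 at 72 h.
That's the maximum — no swap from here does better than 367.

367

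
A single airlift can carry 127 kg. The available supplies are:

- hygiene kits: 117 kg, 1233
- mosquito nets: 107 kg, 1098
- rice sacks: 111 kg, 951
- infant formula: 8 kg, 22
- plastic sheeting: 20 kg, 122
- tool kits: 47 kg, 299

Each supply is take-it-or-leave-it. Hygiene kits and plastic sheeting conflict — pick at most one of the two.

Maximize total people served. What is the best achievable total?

1255

The ratio ordering already packs tightly: hygiene kits + infant formula, 125 kg, 1255.
Next best is hygiene kits at 1233 (117 kg) — short by 22.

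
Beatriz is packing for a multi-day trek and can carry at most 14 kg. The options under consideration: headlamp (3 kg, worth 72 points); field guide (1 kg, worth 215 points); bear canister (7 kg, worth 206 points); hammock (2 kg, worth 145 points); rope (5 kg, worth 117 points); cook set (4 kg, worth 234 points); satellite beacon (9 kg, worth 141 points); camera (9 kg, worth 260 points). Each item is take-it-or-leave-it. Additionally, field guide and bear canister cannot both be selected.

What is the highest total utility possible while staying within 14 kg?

711

Density check — field guide 215.00, hammock 72.50, cook set 58.50 are the best per kg.
Taking field guide + hammock + rope + cook set: 12 kg used, 711 in utility.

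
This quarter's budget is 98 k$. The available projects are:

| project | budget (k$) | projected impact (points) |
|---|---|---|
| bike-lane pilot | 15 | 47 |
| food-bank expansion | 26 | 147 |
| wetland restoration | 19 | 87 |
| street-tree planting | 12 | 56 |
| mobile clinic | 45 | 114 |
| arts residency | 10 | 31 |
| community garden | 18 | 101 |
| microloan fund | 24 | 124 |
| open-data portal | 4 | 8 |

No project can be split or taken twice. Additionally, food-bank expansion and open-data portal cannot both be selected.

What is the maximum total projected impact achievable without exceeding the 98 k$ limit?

A density-first pass picks bike-lane pilot + food-bank expansion + street-tree planting + community garden + microloan fund — 475 at 95 k$.
The 27 k$ tied up in bike-lane pilot and street-tree planting is better spent on wetland restoration + arts residency — total rises to 490 (97 k$).

490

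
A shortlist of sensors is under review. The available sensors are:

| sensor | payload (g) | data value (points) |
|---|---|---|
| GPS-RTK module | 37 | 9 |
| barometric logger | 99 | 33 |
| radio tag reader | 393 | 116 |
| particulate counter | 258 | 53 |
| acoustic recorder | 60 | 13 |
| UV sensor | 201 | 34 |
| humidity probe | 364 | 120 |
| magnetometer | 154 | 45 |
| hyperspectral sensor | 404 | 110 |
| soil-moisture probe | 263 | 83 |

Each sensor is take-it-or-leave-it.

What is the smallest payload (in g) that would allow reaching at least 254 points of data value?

Look for the lowest-payload combination reaching 254.
GPS-RTK module + humidity probe + magnetometer + soil-moisture probe: 257 data value at 818 g.
No combination under 818 g hits 254.

818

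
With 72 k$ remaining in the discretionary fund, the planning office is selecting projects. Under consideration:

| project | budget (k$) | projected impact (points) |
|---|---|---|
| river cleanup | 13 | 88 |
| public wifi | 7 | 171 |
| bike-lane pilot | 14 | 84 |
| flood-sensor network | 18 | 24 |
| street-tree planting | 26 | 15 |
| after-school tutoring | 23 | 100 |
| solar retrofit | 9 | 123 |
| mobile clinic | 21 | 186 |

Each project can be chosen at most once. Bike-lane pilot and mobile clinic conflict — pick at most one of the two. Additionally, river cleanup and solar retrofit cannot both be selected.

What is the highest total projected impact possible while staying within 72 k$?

580

Ranking by ratio (projected impact/k$): public wifi 24.43, solar retrofit 13.67, mobile clinic 8.86.
Public wifi + after-school tutoring + solar retrofit + mobile clinic uses 60 of the 72 k$ and totals 580.
Next best is river cleanup + public wifi + after-school tutoring + mobile clinic at 545 (64 k$) — short by 35.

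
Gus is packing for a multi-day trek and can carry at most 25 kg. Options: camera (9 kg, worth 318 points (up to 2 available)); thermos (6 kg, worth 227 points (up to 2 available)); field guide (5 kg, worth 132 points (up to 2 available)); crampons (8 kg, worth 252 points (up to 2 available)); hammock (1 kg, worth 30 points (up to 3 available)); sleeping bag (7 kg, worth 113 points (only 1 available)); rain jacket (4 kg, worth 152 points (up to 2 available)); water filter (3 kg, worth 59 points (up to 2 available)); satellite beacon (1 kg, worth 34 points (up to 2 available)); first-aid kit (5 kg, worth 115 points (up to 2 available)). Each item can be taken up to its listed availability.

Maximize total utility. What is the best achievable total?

By utility per kg: rain jacket 38.00, thermos 37.83, camera 35.33 lead.
Greedy by ratio would take 2×thermos + 3×hammock + 2×rain jacket + 2×satellite beacon: 25 kg used, total 916.
The 9 kg tied up in 3×hammock and rain jacket and 2×satellite beacon is better spent on camera — total rises to 924 (25 kg).
No other feasible combination exceeds 924.

924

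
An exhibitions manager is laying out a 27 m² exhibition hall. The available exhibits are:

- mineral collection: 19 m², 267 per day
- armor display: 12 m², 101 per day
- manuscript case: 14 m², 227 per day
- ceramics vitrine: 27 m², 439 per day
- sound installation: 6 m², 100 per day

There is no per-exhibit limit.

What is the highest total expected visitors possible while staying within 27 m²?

Filling by ratio: 4×sound installation for 400, with 3 m² left unused.
Replace 4×sound installation with ceramics vitrine: the trade gains 39 net, giving 439 at 27 m².

439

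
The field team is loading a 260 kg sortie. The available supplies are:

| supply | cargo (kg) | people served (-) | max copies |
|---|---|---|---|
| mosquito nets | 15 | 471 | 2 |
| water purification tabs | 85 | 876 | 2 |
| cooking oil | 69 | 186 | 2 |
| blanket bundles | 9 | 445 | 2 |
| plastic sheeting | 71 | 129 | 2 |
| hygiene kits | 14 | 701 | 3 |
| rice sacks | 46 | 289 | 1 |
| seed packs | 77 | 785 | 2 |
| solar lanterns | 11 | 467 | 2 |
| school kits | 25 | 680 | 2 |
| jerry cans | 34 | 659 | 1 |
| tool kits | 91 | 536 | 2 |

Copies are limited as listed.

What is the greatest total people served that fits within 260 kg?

7202

Taking the top-ratio supplies first gives 2×mosquito nets + 2×blanket bundles + 3×hygiene kits + rice sacks + 2×solar lanterns + 2×school kits + jerry cans for 7177 (242 kg).
Replace mosquito nets and rice sacks with seed packs: the trade gains 25 net, giving 7202 at 258 kg.
The spare 2 kg is too small for any remaining supply, and no exchange beats 7202.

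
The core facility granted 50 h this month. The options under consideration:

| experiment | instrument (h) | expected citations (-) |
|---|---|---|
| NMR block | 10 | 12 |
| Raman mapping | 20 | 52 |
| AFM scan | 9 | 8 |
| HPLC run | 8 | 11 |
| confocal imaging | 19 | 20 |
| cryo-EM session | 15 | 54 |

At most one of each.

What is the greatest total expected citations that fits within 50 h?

Taking the top-ratio experiments first gives Raman mapping + HPLC run + cryo-EM session for 117 (43 h).
The 8 h tied up in HPLC run is better spent on NMR block — total rises to 118 (45 h).
An exhaustive check of the 64 subsets confirms 118.

118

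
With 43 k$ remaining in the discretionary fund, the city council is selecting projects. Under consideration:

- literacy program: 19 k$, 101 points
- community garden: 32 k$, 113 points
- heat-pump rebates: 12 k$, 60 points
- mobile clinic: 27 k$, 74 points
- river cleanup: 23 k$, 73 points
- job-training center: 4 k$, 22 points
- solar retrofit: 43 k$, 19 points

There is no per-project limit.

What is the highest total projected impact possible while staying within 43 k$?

233

The ratio heuristic lands on 10×job-training center (220) but leaves 3 k$ idle.
Replace 4×job-training center with literacy program: the trade gains 13 net, giving 233 at 43 k$.
That's the maximum — no swap from here does better than 233.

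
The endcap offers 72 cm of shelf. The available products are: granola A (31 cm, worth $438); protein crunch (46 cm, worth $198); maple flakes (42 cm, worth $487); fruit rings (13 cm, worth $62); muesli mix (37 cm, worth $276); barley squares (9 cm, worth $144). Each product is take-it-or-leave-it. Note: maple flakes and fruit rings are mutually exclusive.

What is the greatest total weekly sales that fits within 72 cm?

By weekly sales per cm: barley squares 16.00, granola A 14.13, maple flakes 11.60 lead.
Filling by ratio: granola A + fruit rings + barley squares for 644, with 19 cm left unused.
Dropping fruit rings and barley squares frees 22 cm; slotting in muesli mix (37 cm) lifts the total to 714 at 68 cm.

714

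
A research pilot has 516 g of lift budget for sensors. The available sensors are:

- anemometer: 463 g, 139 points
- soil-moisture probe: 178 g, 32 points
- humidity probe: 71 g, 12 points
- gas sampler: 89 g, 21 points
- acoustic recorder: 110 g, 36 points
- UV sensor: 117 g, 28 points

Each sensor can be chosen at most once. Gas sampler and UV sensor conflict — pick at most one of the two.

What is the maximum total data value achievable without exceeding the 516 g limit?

139

By data value per g: acoustic recorder 0.33, anemometer 0.30, UV sensor 0.24 lead.
Anemometer uses 463 of the 516 g and totals 139.
Runner-up soil-moisture probe + humidity probe + acoustic recorder + UV sensor tops out at 108.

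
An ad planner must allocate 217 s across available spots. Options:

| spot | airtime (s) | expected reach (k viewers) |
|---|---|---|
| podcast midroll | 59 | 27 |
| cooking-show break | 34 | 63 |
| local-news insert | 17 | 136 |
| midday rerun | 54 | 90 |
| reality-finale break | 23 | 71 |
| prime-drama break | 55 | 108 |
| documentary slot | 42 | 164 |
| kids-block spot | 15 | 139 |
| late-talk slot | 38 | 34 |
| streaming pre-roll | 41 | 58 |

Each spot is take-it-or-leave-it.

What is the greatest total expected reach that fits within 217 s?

Density check — kids-block spot 9.27, local-news insert 8.00, documentary slot 3.90 are the best per s.
Greedy by ratio would take cooking-show break + local-news insert + reality-finale break + prime-drama break + documentary slot + kids-block spot: 186 s used, total 681.
The 34 s tied up in cooking-show break is better spent on midday rerun — total rises to 708 (206 s).
That's the maximum — no swap from here does better than 708.

708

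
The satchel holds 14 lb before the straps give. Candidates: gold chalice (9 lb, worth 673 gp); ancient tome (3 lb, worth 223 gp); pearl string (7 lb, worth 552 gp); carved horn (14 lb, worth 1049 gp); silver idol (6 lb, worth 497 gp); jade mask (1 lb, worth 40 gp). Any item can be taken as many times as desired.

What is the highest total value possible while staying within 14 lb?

1104

A density-first pass picks 2×silver idol + 2×jade mask — 1074 at 14 lb.
Dropping 2×silver idol and 2×jade mask frees 14 lb; slotting in 2×pearl string (14 lb) lifts the total to 1104 at 14 lb.
Nothing else within 14 lb beats 1104.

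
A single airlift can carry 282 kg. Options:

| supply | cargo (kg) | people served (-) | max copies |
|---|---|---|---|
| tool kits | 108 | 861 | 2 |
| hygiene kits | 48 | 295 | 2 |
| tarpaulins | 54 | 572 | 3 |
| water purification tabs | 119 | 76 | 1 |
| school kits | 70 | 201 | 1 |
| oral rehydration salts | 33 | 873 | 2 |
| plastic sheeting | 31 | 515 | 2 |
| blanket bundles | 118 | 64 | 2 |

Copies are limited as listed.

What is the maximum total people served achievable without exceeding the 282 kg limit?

Ranking by ratio (people served/kg): oral rehydration salts 26.45, plastic sheeting 16.61, tarpaulins 10.59, tool kits 7.97.
A density-first pass picks 2×tarpaulins + 2×oral rehydration salts + 2×plastic sheeting — 3920 at 236 kg.
Replace plastic sheeting with tarpaulins: the trade gains 57 net, giving 3977 at 259 kg.
No other feasible combination exceeds 3977.

3977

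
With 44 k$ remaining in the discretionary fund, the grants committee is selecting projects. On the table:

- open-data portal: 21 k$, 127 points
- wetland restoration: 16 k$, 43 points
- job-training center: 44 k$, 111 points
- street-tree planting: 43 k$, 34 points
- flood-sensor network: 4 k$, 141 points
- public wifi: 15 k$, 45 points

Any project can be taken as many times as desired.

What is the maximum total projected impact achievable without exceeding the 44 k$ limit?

Taking 11×flood-sensor network: 44 k$ used, 1551 in projected impact.

1551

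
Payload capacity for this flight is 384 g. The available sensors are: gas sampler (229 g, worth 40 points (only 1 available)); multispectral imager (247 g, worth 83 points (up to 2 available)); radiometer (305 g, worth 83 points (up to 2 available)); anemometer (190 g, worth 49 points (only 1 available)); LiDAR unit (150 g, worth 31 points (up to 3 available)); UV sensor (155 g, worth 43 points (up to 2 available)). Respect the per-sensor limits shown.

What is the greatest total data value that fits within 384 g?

92

Greedy by ratio would take multispectral imager: 247 g used, total 83.
Replace multispectral imager with anemometer + UV sensor: the trade gains 9 net, giving 92 at 345 g.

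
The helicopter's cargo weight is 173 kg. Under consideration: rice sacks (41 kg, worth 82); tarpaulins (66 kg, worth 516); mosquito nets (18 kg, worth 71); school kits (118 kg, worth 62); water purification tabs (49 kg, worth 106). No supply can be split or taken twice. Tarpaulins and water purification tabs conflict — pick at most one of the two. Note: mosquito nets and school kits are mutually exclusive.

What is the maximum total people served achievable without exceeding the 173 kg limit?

Ranking by ratio (people served/kg): tarpaulins 7.82, mosquito nets 3.94, water purification tabs 2.16.
Best packing: rice sacks + tarpaulins + mosquito nets — 125 kg, 669 total.
Next best is rice sacks + tarpaulins at 598 (107 kg) — short by 71.

669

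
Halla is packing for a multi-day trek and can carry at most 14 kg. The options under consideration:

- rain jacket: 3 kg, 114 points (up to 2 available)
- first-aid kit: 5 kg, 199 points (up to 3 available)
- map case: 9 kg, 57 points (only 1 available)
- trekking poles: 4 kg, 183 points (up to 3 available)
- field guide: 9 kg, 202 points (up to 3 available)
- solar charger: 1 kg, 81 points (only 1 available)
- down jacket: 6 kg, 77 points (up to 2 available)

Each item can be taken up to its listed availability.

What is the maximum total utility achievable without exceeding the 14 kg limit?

Ranking by ratio (utility/kg): solar charger 81.00, trekking poles 45.75, first-aid kit 39.80, rain jacket 38.00.
Filling by ratio: 3×trekking poles + solar charger for 630, with 1 kg left unused.
Dropping trekking poles frees 4 kg; slotting in first-aid kit (5 kg) lifts the total to 646 at 14 kg.
That's the maximum — no swap from here does better than 646.

646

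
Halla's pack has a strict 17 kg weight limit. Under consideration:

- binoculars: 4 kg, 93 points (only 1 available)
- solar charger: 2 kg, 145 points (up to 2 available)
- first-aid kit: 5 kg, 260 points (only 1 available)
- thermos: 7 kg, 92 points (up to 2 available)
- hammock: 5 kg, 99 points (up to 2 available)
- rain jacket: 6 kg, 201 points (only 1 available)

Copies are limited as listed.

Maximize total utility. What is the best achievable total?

751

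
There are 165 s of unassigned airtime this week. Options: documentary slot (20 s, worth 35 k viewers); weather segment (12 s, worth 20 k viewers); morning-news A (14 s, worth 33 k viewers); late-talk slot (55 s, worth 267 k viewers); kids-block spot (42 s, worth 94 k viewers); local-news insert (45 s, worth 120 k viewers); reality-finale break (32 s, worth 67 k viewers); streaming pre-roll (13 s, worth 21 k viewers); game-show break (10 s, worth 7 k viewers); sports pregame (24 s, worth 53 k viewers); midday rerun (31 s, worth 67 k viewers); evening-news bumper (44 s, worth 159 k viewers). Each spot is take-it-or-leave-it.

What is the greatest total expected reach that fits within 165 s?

581

Filling by ratio: morning-news A + late-talk slot + local-news insert + evening-news bumper for 579, with 7 s left unused.
The 14 s tied up in morning-news A is better spent on documentary slot — total rises to 581 (164 s).
Next best is morning-news A + late-talk slot + local-news insert + evening-news bumper at 579 (158 s) — short by 2.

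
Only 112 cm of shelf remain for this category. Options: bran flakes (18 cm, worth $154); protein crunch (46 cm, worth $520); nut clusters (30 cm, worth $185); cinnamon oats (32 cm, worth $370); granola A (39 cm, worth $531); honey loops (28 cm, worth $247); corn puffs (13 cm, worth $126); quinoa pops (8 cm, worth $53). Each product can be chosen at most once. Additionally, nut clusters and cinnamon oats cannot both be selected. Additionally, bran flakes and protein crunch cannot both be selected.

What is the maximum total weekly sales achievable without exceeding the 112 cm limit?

1274

Density check — granola A 13.62, cinnamon oats 11.56, protein crunch 11.30, corn puffs 9.69 are the best per cm.
Cinnamon oats + granola A + honey loops + corn puffs uses 112 of the 112 cm and totals 1274.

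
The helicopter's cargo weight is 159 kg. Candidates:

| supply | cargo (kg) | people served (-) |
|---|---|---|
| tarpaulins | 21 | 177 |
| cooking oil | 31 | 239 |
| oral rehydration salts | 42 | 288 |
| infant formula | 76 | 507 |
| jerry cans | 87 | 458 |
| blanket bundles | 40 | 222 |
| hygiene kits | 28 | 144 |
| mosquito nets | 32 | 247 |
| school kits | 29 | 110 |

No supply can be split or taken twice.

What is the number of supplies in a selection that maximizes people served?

5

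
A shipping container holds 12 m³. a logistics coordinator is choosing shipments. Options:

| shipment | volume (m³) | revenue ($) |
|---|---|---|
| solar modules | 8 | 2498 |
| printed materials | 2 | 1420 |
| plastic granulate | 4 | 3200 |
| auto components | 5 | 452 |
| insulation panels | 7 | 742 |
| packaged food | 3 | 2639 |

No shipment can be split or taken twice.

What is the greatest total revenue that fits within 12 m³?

7259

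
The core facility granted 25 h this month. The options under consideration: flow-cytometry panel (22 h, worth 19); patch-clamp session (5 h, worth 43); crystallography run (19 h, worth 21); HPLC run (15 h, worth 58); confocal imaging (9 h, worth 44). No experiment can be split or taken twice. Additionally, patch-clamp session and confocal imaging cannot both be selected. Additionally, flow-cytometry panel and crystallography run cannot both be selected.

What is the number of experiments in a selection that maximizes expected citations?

2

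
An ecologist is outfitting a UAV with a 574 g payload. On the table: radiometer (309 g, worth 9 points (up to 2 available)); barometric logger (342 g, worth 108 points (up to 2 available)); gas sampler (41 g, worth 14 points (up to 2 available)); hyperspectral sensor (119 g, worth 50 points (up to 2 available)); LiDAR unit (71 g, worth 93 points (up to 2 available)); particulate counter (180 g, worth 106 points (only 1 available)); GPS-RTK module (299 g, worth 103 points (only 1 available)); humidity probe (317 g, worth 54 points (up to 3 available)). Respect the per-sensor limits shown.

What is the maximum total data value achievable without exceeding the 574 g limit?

Best packing: 2×hyperspectral sensor + 2×LiDAR unit + particulate counter — 560 g, 392 total.

392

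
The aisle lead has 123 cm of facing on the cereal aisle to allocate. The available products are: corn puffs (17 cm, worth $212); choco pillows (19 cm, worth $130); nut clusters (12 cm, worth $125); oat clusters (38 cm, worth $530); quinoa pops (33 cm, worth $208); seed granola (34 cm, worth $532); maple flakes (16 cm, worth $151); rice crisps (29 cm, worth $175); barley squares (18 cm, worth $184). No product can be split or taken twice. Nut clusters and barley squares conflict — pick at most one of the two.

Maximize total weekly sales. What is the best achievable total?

By weekly sales per cm: seed granola 15.65, oat clusters 13.95, corn puffs 12.47, nut clusters 10.42 lead.
Taking corn puffs + oat clusters + seed granola + maple flakes + barley squares: 123 cm used, 1609 in weekly sales.

1609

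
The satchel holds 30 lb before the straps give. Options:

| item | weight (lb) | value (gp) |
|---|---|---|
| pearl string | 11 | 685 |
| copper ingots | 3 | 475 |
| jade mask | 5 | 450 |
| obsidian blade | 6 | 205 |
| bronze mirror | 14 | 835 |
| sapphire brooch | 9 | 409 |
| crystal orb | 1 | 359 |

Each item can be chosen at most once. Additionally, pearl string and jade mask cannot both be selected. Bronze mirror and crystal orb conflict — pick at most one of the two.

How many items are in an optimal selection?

5

The maximum value within 30 lb is 2133.
For example pearl string + copper ingots + obsidian blade + sapphire brooch + crystal orb achieves it, using 30 lb.
Every optimal selection uses 5 items.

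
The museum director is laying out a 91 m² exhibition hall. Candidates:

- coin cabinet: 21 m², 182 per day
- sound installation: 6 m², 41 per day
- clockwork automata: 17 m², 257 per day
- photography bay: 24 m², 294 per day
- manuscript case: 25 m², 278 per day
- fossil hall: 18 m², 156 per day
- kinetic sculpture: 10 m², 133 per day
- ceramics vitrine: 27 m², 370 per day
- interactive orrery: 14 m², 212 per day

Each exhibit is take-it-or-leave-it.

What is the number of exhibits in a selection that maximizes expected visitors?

The maximum expected visitors within 91 m² is 1174.
clockwork automata + photography bay + manuscript case + kinetic sculpture + interactive orrery hits 1174 at 90 m².
Every optimal selection uses 5 exhibits.

5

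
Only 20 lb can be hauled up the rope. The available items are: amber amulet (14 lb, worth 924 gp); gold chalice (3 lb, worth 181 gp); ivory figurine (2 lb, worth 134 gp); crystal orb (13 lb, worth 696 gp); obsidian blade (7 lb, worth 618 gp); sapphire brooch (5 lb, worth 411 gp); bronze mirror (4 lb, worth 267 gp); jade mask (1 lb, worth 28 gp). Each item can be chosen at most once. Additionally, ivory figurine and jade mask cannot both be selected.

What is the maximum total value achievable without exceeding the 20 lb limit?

Ranking by ratio (value/lb): obsidian blade 88.29, sapphire brooch 82.20, ivory figurine 67.00, bronze mirror 66.75.
Taking gold chalice + obsidian blade + sapphire brooch + bronze mirror + jade mask: 20 lb used, 1505 in value.
Every other selection either busts 20 lb or breaks a pairing rule or fails to beat 1505.

1505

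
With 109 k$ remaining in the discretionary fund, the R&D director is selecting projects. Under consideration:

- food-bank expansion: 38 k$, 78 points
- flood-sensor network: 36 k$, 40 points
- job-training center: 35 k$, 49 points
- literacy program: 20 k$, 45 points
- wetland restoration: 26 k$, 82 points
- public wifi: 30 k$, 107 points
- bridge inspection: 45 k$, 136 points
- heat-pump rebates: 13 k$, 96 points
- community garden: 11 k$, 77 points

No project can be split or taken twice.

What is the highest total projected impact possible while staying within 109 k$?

416

Filling by ratio: literacy program + wetland restoration + public wifi + heat-pump rebates + community garden for 407, with 9 k$ left unused.
Dropping literacy program and wetland restoration frees 46 k$; slotting in bridge inspection (45 k$) lifts the total to 416 at 99 k$.
The closest alternative, literacy program + wetland restoration + public wifi + heat-pump rebates + community garden, reaches only 407.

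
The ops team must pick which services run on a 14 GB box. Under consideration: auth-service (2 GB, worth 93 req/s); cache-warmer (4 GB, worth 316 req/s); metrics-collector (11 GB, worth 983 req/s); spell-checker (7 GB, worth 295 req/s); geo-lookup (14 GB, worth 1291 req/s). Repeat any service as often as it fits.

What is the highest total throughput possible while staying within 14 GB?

1291

Density check — geo-lookup 92.21, metrics-collector 89.36, cache-warmer 79.00, auth-service 46.50 are the best per GB.
Geo-lookup uses 14 of the 14 GB and totals 1291.
No other feasible combination exceeds 1291.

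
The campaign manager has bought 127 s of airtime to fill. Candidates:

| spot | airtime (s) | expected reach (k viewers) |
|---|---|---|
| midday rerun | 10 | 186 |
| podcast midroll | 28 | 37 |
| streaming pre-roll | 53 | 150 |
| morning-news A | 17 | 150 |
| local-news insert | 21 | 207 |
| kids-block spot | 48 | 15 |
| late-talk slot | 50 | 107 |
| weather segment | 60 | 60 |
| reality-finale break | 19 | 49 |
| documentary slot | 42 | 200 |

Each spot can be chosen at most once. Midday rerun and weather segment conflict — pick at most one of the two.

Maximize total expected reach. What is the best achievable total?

Ranking by ratio (expected reach/s): midday rerun 18.60, local-news insert 9.86, morning-news A 8.82.
The ratio ordering already packs tightly: midday rerun + morning-news A + local-news insert + reality-finale break + documentary slot, 109 s, 792.

792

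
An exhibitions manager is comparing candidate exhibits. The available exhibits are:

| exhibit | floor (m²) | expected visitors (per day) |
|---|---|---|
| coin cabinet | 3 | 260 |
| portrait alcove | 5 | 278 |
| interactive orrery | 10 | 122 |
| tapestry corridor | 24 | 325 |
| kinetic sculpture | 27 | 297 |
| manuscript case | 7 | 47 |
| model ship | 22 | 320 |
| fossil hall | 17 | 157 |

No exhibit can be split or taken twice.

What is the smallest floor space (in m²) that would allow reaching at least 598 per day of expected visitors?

Need the lightest bundle worth ≥ 598.
Taking coin cabinet + portrait alcove + interactive orrery gives 660 (≥ 598) for 18 m².
No combination under 18 m² hits 598.

18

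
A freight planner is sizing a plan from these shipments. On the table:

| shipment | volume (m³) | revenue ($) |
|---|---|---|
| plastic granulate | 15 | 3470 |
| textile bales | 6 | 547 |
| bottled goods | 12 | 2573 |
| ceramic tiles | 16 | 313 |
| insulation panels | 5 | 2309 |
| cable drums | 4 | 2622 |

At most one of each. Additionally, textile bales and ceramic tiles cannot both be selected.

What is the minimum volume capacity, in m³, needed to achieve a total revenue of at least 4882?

9

Need the lightest bundle worth ≥ 4882.
insulation panels + cable drums reaches 4931 using 9 m³.
Below 9 m³ the best achievable stays under 4882.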